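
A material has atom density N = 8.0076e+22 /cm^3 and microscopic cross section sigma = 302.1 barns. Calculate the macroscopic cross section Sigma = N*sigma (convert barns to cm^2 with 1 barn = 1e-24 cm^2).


Sigma = N * sigma_barns * 1e-24
Sigma = 8.0076e+22 * 302.1 * 1e-24
Sigma = 24.191 /cm

24.191


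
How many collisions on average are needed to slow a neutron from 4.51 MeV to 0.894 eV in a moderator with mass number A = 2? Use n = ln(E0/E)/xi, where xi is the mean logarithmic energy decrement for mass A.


xi = 1 + (A-1)^2/(2A)*ln((A-1)/(A+1)) = 0.7253469 (for A = 2)
n = ln(E0/E) / xi
n = ln(4.51e6 / 0.894) / 0.7253469
n = ln(5.044743e+06) / 0.7253469 = 21.278

21.278


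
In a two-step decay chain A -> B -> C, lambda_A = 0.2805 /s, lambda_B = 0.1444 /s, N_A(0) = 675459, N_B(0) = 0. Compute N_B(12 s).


N_B(t) = lambda_A * N_A0 / (lambda_B - lambda_A) * [exp(-lambda_A*t) - exp(-lambda_B*t)]
exp(-0.2805*12) = 0.03452747; exp(-0.1444*12) = 0.1767887
N_B = 0.2805 * 675459 / (0.1444 - 0.2805) * (0.03452747 - 0.1767887)
N_B = 198043

198043


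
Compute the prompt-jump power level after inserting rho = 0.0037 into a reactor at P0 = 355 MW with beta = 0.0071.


P1/P0 = beta / (beta - rho)
P1/P0 = 0.0071 / (0.0071 - 0.0037) = 2.088235
P1 = 355 * 2.088235 = 741.32 MW

741.32


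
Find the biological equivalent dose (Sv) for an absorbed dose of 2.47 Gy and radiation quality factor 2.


H = D * Q
H = 2.47 * 2
H = 4.9400 Sv

4.9400


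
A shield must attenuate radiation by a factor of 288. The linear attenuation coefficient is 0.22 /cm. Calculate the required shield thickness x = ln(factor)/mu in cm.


x = ln(factor) / mu
x = ln(288) / 0.22
x = 25.741 cm

25.741


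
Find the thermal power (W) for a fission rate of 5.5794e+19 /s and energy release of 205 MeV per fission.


P = fission_rate * E_MeV * 1.602e-13
P = 5.5794e+19 * 205 * 1.602e-13
P = 1.8323e+09 W

1.8323e+09


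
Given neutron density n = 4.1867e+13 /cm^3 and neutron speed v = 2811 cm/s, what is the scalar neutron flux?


phi = n * v
phi = 4.1867e+13 * 2811
phi = 1.1769e+17 /cm^2/s

1.1769e+17


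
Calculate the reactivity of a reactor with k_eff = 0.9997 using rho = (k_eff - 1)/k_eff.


rho = (k_eff - 1) / k_eff
rho = (0.9997 - 1) / 0.9997
rho = -3.0009e-04

-3.0009e-04


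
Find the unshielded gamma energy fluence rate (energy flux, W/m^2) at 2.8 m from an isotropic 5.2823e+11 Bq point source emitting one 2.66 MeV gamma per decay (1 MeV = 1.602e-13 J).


psi = A * E * 1.602e-13 / (4*pi*r^2)
psi = 5.2823e+11 * 2.66 * 1.602e-13 / (4*pi*2.8^2)
psi = 0.0022848 W/m^2

0.0022848


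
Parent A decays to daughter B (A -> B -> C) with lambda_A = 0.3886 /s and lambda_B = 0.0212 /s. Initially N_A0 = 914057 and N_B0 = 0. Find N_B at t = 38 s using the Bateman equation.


N_B(t) = lambda_A * N_A0 / (lambda_B - lambda_A) * [exp(-lambda_A*t) - exp(-lambda_B*t)]
exp(-0.3886*38) = 3.862427e-07; exp(-0.0212*38) = 0.4468198
N_B = 0.3886 * 914057 / (0.0212 - 0.3886) * (3.862427e-07 - 0.4468198)
N_B = 431985

431985


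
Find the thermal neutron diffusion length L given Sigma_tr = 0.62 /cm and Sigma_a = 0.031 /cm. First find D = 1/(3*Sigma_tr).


D = 1 / (3 * Sigma_tr) = 1 / (3 * 0.62) = 0.5376344 cm
L = sqrt(D / Sigma_a)
L = sqrt(0.5376344 / 0.031)
L = 4.1645 cm

4.1645


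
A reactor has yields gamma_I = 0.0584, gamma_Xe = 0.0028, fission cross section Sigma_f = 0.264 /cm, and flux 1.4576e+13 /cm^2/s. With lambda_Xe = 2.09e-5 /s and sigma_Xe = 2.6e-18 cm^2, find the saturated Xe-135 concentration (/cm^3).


Xe_eq = (gamma_I + gamma_Xe) * Sigma_f * phi / (lambda_Xe + sigma_Xe * phi)
Numerator = (0.0584 + 0.0028) * 0.264 * 1.4576e+13 = 2.355015e+11
Denominator = 2.09e-5 + 2.6e-18 * 1.4576e+13 = 5.879760e-05
Xe_eq = 2.355015e+11 / 5.879760e-05 = 4.0053e+15 /cm^3

4.0053e+15


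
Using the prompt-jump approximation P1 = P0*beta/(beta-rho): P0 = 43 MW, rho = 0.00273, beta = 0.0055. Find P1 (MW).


P1/P0 = beta / (beta - rho)
P1/P0 = 0.0055 / (0.0055 - 0.00273) = 1.985560
P1 = 43 * 1.985560 = 85.379 MW

85.379


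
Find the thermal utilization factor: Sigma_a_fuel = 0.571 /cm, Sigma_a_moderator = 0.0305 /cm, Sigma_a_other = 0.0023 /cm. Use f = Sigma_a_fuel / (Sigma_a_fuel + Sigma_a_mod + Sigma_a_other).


f = Sigma_a_fuel / (Sigma_a_fuel + Sigma_a_mod + Sigma_a_other)
f = 0.571 / (0.571 + 0.0305 + 0.0023)
f = 0.94568

0.94568


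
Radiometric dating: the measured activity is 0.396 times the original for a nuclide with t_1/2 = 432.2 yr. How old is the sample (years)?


lambda = ln(2) / t_half = ln(2) / 432.2 = 0.001603765 /yr
t = -ln(A/A0) / lambda
t = -ln(0.396) / 0.001603765
t = 577.60 yr

577.60


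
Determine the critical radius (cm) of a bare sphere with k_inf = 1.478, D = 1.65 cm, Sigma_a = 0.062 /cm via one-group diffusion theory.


L^2 = D / Sigma_a = 1.65 / 0.062 = 26.61290 cm^2
B_m^2 = (k_inf - 1) / L^2 = (1.478 - 1) / 26.61290 = 0.01796121 /cm^2
For a bare sphere: B_g = pi/R, so R_c = pi / sqrt(B_m^2)
R_c = pi / sqrt(0.01796121) = 23.441 cm

23.441


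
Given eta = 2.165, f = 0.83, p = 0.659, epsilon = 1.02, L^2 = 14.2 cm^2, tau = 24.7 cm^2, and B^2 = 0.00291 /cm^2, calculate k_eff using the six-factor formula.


k_inf = eta*f*p*eps = 2.165*0.83*0.659*1.02 = 1.207874
P_TNL = 1/(1 + L^2*B^2) = 1/(1 + 14.2*0.00291) = 0.9603177
P_FNL = exp(-B^2*tau) = exp(-0.00291*24.7) = 0.9306454
k_eff = k_inf * P_TNL * P_FNL = 1.207874 * 0.9603177 * 0.9306454
k_eff = 1.0795

1.0795


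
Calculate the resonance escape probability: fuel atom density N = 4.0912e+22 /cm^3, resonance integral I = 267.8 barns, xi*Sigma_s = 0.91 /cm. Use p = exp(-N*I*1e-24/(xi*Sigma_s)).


p = exp(-N * I * 1e-24 / (xi*Sigma_s))
p = exp(-4.0912e+22 * 267.8 * 1e-24 / 0.91)
p = 5.9044e-06

5.9044e-06


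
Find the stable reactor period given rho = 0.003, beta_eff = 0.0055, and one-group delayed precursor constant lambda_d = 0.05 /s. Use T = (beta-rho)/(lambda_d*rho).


T = (beta - rho) / (lambda_d * rho)
T = (0.0055 - 0.003) / (0.05 * 0.003)
T = 16.667 s

16.667


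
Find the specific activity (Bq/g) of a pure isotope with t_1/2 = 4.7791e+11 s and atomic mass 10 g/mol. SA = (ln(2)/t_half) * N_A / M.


lambda = ln(2) / t_half = ln(2) / 4.7791e+11 = 1.450372e-12 /s
SA = lambda * N_A / M
SA = 1.450372e-12 * 6.022e23 / 10
SA = 8.7341e+10 Bq/g

8.7341e+10


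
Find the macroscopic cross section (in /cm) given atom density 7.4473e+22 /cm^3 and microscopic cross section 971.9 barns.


Sigma = N * sigma_barns * 1e-24
Sigma = 7.4473e+22 * 971.9 * 1e-24
Sigma = 72.380 /cm

72.380


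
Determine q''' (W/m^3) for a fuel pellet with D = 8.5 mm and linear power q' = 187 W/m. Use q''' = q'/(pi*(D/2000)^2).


r = D / 2 / 1000 = 8.5 / 2 / 1000 = 0.00425 m
q''' = q' / (pi * r^2)
q''' = 187 / (pi * 0.00425^2)
q''' = 3.2954e+06 W/m^3

3.2954e+06


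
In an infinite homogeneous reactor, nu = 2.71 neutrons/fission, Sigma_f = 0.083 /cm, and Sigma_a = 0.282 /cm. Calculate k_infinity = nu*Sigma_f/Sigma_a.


k_inf = nu * Sigma_f / Sigma_a
k_inf = 2.71 * 0.083 / 0.282
k_inf = 0.79762

0.79762


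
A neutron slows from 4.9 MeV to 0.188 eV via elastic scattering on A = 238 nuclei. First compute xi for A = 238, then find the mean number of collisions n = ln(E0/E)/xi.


xi = 1 + (A-1)^2/(2A)*ln((A-1)/(A+1)) = 0.008379872 (for A = 238)
n = ln(E0/E) / xi
n = ln(4.9e6 / 0.188) / 0.008379872
n = ln(2.606383e+07) / 0.008379872 = 2037.7

2037.7


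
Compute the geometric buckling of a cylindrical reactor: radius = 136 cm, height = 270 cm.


B^2 = (2.405/R)^2 + (pi/H)^2
B^2 = (2.405/136)^2 + (pi/270)^2
B^2 = 4.4810e-04 /cm^2

4.4810e-04


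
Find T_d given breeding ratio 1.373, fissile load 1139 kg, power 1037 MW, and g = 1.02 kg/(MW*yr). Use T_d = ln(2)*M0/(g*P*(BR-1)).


Breeding gain G = BR - 1 = 1.373 - 1 = 0.373
Fissile production rate = g * P * G = 1.02 * 1037 * 0.373 = 394.53702 kg/yr
T_d = ln(2) * M0 / (g * P * G)
T_d = ln(2) * 1139 / 394.53702 = 2.0011 yr

2.0011


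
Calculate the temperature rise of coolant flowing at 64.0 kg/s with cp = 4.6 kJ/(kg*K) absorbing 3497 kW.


dT = Q / (m_dot * cp)
dT = 3497 / (64.0 * 4.6)
dT = 11.878 C

11.878


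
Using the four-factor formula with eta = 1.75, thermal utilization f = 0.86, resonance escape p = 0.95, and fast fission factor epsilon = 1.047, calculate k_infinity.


k_inf = eta * f * p * epsilon
k_inf = 1.75 * 0.86 * 0.95 * 1.047
k_inf = 1.4969

1.4969


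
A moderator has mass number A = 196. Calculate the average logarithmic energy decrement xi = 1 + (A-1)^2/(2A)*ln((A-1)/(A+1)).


xi = 1 + (A-1)^2/(2A) * ln((A-1)/(A+1))
xi = 1 + (196-1)^2/(2*196) * ln((196-1)/(196 +1))
xi = 0.010169

0.010169


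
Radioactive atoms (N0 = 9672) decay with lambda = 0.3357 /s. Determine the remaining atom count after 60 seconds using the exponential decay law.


N = N0 * exp(-lambda * t)
N = 9672 * exp(-0.3357 * 60)
N = 1.7296e-05

1.7296e-05


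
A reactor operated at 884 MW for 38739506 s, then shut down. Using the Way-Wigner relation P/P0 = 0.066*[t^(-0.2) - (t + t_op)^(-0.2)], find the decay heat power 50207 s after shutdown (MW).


P/P0 = 0.066 * [t^(-0.2) - (t + t_op)^(-0.2)]
P/P0 = 0.066 * [50207^(-0.2) - (50207 + 38739506)^(-0.2)]
P/P0 = 0.066 * [0.1147750 - 0.03035685] = 0.005571598
P = 884 * 0.005571598 = 4.9253 MW

4.9253


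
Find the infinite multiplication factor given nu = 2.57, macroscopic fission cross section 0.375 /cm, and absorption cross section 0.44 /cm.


k_inf = nu * Sigma_f / Sigma_a
k_inf = 2.57 * 0.375 / 0.44
k_inf = 2.1903

2.1903


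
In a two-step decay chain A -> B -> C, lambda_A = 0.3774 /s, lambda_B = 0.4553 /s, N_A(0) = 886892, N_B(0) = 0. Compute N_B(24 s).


N_B(t) = lambda_A * N_A0 / (lambda_B - lambda_A) * [exp(-lambda_A*t) - exp(-lambda_B*t)]
exp(-0.3774*24) = 1.165022e-04; exp(-0.4553*24) = 1.796294e-05
N_B = 0.3774 * 886892 / (0.4553 - 0.3774) * (1.165022e-04 - 1.796294e-05)
N_B = 423.39

423.39


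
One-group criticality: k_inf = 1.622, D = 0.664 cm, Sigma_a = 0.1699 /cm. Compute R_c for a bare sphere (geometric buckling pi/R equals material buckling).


L^2 = D / Sigma_a = 0.664 / 0.1699 = 3.908181 cm^2
B_m^2 = (k_inf - 1) / L^2 = (1.622 - 1) / 3.908181 = 0.1591533 /cm^2
For a bare sphere: B_g = pi/R, so R_c = pi / sqrt(B_m^2)
R_c = pi / sqrt(0.1591533) = 7.8748 cm

7.8748


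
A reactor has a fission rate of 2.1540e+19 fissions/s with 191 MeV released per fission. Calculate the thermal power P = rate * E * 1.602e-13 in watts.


P = fission_rate * E_MeV * 1.602e-13
P = 2.1540e+19 * 191 * 1.602e-13
P = 6.5909e+08 W

6.5909e+08


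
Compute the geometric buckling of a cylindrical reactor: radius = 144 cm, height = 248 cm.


B^2 = (2.405/R)^2 + (pi/H)^2
B^2 = (2.405/144)^2 + (pi/248)^2
B^2 = 4.3941e-04 /cm^2

4.3941e-04


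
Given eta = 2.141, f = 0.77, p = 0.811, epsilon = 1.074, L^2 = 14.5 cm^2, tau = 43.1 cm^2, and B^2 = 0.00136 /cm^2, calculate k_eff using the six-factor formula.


k_inf = eta*f*p*eps = 2.141*0.77*0.811*1.074 = 1.435928
P_TNL = 1/(1 + L^2*B^2) = 1/(1 + 14.5*0.00136) = 0.9806614
P_FNL = exp(-B^2*tau) = exp(-0.00136*43.1) = 0.9430688
k_eff = k_inf * P_TNL * P_FNL = 1.435928 * 0.9806614 * 0.9430688
k_eff = 1.3280

1.3280


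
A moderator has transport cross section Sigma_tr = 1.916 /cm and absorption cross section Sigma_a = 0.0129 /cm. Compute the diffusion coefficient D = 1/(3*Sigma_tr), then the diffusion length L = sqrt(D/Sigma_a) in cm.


D = 1 / (3 * Sigma_tr) = 1 / (3 * 1.916) = 0.1739736 cm
L = sqrt(D / Sigma_a)
L = sqrt(0.1739736 / 0.0129)
L = 3.6724 cm

3.6724


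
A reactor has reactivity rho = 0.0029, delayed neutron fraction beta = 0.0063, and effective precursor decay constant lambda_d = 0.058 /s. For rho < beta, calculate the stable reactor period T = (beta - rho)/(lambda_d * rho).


T = (beta - rho) / (lambda_d * rho)
T = (0.0063 - 0.0029) / (0.058 * 0.0029)
T = 20.214 s

20.214


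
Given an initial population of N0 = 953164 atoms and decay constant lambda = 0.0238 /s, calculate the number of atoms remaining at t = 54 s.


N = N0 * exp(-lambda * t)
N = 953164 * exp(-0.0238 * 54)
N = 263641

263641


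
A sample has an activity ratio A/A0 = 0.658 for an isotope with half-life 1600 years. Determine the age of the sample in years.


lambda = ln(2) / t_half = ln(2) / 1600 = 4.332170e-04 /yr
t = -ln(A/A0) / lambda
t = -ln(0.658) / 4.332170e-04
t = 966.14 yr

966.14


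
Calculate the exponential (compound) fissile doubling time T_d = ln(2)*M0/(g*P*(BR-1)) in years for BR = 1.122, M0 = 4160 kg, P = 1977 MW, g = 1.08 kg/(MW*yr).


Breeding gain G = BR - 1 = 1.122 - 1 = 0.122
Fissile production rate = g * P * G = 1.08 * 1977 * 0.122 = 260.48952 kg/yr
T_d = ln(2) * M0 / (g * P * G)
T_d = ln(2) * 4160 / 260.48952 = 11.070 yr

11.070


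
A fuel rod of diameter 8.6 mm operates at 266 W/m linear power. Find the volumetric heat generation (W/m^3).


r = D / 2 / 1000 = 8.6 / 2 / 1000 = 0.0043 m
q''' = q' / (pi * r^2)
q''' = 266 / (pi * 0.0043^2)
q''' = 4.5793e+06 W/m^3

4.5793e+06


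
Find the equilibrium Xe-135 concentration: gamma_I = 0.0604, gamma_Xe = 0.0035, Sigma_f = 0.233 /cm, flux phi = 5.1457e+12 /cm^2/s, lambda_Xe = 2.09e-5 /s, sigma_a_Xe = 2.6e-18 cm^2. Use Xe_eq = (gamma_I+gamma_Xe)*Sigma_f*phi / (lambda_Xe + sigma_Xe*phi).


Xe_eq = (gamma_I + gamma_Xe) * Sigma_f * phi / (lambda_Xe + sigma_Xe * phi)
Numerator = (0.0604 + 0.0035) * 0.233 * 5.1457e+12 = 7.661278e+10
Denominator = 2.09e-5 + 2.6e-18 * 5.1457e+12 = 3.427882e-05
Xe_eq = 7.661278e+10 / 3.427882e-05 = 2.2350e+15 /cm^3

2.2350e+15


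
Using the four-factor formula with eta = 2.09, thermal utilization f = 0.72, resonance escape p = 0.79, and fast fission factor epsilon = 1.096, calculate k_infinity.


k_inf = eta * f * p * epsilon
k_inf = 2.09 * 0.72 * 0.79 * 1.096
k_inf = 1.3029

1.3029


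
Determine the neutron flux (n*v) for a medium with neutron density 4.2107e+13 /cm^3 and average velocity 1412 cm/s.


phi = n * v
phi = 4.2107e+13 * 1412
phi = 5.9455e+16 /cm^2/s

5.9455e+16


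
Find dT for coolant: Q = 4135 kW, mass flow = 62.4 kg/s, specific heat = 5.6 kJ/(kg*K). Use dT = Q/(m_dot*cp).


dT = Q / (m_dot * cp)
dT = 4135 / (62.4 * 5.6)
dT = 11.833 C

11.833


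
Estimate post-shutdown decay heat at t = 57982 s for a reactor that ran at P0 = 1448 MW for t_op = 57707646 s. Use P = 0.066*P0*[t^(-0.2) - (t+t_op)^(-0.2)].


P/P0 = 0.066 * [t^(-0.2) - (t + t_op)^(-0.2)]
P/P0 = 0.066 * [57982^(-0.2) - (57982 + 57707646)^(-0.2)]
P/P0 = 0.066 * [0.1115171 - 0.02803278] = 0.005509965
P = 1448 * 0.005509965 = 7.9784 MW

7.9784


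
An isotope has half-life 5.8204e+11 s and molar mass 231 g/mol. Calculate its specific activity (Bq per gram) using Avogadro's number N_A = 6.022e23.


lambda = ln(2) / t_half = ln(2) / 5.8204e+11 = 1.190893e-12 /s
SA = lambda * N_A / M
SA = 1.190893e-12 * 6.022e23 / 231
SA = 3.1046e+09 Bq/g

3.1046e+09


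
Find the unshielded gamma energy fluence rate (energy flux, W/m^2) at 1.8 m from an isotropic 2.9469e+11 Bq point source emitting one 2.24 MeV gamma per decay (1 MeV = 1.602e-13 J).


psi = A * E * 1.602e-13 / (4*pi*r^2)
psi = 2.9469e+11 * 2.24 * 1.602e-13 / (4*pi*1.8^2)
psi = 0.0025973 W/m^2

0.0025973


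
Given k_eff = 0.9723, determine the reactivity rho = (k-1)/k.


rho = (k_eff - 1) / k_eff
rho = (0.9723 - 1) / 0.9723
rho = -0.028489

-0.028489


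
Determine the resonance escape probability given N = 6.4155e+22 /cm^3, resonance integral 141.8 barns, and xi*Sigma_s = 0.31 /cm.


p = exp(-N * I * 1e-24 / (xi*Sigma_s))
p = exp(-6.4155e+22 * 141.8 * 1e-24 / 0.31)
p = 1.8001e-13

1.8001e-13


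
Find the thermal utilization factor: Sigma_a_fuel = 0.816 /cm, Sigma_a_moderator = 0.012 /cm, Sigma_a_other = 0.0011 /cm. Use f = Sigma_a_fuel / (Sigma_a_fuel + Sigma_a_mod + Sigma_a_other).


f = Sigma_a_fuel / (Sigma_a_fuel + Sigma_a_mod + Sigma_a_other)
f = 0.816 / (0.816 + 0.012 + 0.0011)
f = 0.98420

0.98420


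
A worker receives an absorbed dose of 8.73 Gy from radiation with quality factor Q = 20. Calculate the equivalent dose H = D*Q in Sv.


H = D * Q
H = 8.73 * 20
H = 174.60 Sv

174.60


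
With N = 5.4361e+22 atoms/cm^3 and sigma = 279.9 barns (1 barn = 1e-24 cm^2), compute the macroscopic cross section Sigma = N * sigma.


Sigma = N * sigma_barns * 1e-24
Sigma = 5.4361e+22 * 279.9 * 1e-24
Sigma = 15.216 /cm

15.216


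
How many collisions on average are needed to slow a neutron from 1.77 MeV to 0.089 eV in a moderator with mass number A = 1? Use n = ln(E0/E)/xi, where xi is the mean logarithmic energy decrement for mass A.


xi = 1 + (A-1)^2/(2A)*ln((A-1)/(A+1)) = 1 (for A = 1)
n = ln(E0/E) / xi
n = ln(1.77e6 / 0.089) / 1
n = ln(1.988764e+07) / 1 = 16.806

16.806


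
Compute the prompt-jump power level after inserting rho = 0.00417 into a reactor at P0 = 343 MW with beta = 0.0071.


P1/P0 = beta / (beta - rho)
P1/P0 = 0.0071 / (0.0071 - 0.00417) = 2.423208
P1 = 343 * 2.423208 = 831.16 MW

831.16


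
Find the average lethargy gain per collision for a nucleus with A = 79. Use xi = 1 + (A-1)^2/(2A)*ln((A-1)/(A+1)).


xi = 1 + (A-1)^2/(2A) * ln((A-1)/(A+1))
xi = 1 + (79-1)^2/(2*79) * ln((79-1)/(79 +1))
xi = 0.025104

0.025104


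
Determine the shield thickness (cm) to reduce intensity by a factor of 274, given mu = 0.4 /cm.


x = ln(factor) / mu
x = ln(274) / 0.4
x = 14.033 cm

14.033


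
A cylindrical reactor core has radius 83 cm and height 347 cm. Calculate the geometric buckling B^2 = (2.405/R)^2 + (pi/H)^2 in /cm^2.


B^2 = (2.405/R)^2 + (pi/H)^2
B^2 = (2.405/83)^2 + (pi/347)^2
B^2 = 9.2157e-04 /cm^2

9.2157e-04


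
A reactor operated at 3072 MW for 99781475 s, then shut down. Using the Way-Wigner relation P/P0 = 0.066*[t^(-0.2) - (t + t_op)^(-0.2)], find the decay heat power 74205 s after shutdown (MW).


P/P0 = 0.066 * [t^(-0.2) - (t + t_op)^(-0.2)]
P/P0 = 0.066 * [74205^(-0.2) - (74205 + 99781475)^(-0.2)]
P/P0 = 0.066 * [0.1061484 - 0.02512612] = 0.005347470
P = 3072 * 0.005347470 = 16.427 MW

16.427


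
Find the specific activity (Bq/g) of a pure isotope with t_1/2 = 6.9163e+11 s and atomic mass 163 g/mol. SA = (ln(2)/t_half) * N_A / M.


lambda = ln(2) / t_half = ln(2) / 6.9163e+11 = 1.002194e-12 /s
SA = lambda * N_A / M
SA = 1.002194e-12 * 6.022e23 / 163
SA = 3.7026e+09 Bq/g

3.7026e+09


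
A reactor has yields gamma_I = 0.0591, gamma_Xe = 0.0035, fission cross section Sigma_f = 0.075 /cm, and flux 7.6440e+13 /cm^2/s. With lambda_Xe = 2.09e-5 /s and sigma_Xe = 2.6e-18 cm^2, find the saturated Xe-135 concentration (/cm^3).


Xe_eq = (gamma_I + gamma_Xe) * Sigma_f * phi / (lambda_Xe + sigma_Xe * phi)
Numerator = (0.0591 + 0.0035) * 0.075 * 7.6440e+13 = 3.588858e+11
Denominator = 2.09e-5 + 2.6e-18 * 7.6440e+13 = 2.196440e-04
Xe_eq = 3.588858e+11 / 2.196440e-04 = 1.6339e+15 /cm^3

1.6339e+15


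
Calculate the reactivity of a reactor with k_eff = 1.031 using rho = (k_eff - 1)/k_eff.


rho = (k_eff - 1) / k_eff
rho = (1.031 - 1) / 1.031
rho = 0.030068

0.030068


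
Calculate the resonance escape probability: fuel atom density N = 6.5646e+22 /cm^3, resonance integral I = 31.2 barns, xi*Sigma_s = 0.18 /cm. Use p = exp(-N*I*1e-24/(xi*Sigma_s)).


p = exp(-N * I * 1e-24 / (xi*Sigma_s))
p = exp(-6.5646e+22 * 31.2 * 1e-24 / 0.18)
p = 1.1437e-05

1.1437e-05


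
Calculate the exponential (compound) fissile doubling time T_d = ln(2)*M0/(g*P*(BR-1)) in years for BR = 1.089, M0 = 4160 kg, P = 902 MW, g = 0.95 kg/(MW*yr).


Breeding gain G = BR - 1 = 1.089 - 1 = 0.089
Fissile production rate = g * P * G = 0.95 * 902 * 0.089 = 76.2641 kg/yr
T_d = ln(2) * M0 / (g * P * G)
T_d = ln(2) * 4160 / 76.2641 = 37.809 yr

37.809


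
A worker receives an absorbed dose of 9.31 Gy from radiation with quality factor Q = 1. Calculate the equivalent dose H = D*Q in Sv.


H = D * Q
H = 9.31 * 1
H = 9.3100 Sv

9.3100


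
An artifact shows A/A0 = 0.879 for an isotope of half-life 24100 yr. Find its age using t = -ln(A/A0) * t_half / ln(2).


lambda = ln(2) / t_half = ln(2) / 24100 = 2.876129e-05 /yr
t = -ln(A/A0) / lambda
t = -ln(0.879) / 2.876129e-05
t = 4484.2 yr

4484.2


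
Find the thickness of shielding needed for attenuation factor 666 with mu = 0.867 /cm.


x = ln(factor) / mu
x = ln(666) / 0.867
x = 7.4986 cm

7.4986


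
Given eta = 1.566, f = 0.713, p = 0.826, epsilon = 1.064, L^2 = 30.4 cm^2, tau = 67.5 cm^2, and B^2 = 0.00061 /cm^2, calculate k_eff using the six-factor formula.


k_inf = eta*f*p*eps = 1.566*0.713*0.826*1.064 = 0.9813026
P_TNL = 1/(1 + L^2*B^2) = 1/(1 + 30.4*0.00061) = 0.9817936
P_FNL = exp(-B^2*tau) = exp(-0.00061*67.5) = 0.9596612
k_eff = k_inf * P_TNL * P_FNL = 0.9813026 * 0.9817936 * 0.9596612
k_eff = 0.92457

0.92457


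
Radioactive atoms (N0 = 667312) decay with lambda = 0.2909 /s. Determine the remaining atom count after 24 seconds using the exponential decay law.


N = N0 * exp(-lambda * t)
N = 667312 * exp(-0.2909 * 24)
N = 619.81

619.81


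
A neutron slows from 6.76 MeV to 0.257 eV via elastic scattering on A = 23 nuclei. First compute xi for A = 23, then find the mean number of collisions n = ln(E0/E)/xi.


xi = 1 + (A-1)^2/(2A)*ln((A-1)/(A+1)) = 0.08448899 (for A = 23)
n = ln(E0/E) / xi
n = ln(6.76e6 / 0.257) / 0.08448899
n = ln(2.630350e+07) / 0.08448899 = 202.22

202.22


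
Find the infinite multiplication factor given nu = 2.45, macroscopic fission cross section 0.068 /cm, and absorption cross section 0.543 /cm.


k_inf = nu * Sigma_f / Sigma_a
k_inf = 2.45 * 0.068 / 0.543
k_inf = 0.30681

0.30681


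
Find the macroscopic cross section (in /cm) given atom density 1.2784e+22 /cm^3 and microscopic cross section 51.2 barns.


Sigma = N * sigma_barns * 1e-24
Sigma = 1.2784e+22 * 51.2 * 1e-24
Sigma = 0.65454 /cm

0.65454


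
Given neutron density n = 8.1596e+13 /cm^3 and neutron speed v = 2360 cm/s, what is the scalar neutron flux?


phi = n * v
phi = 8.1596e+13 * 2360
phi = 1.9257e+17 /cm^2/s

1.9257e+17


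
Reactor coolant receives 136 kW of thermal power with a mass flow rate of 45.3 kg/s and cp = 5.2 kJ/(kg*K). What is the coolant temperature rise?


dT = Q / (m_dot * cp)
dT = 136 / (45.3 * 5.2)
dT = 0.57735 C

0.57735


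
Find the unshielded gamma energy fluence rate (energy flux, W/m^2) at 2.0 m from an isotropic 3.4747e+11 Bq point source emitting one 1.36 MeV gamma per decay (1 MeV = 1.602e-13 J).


psi = A * E * 1.602e-13 / (4*pi*r^2)
psi = 3.4747e+11 * 1.36 * 1.602e-13 / (4*pi*2.0^2)
psi = 0.0015061 W/m^2

0.0015061


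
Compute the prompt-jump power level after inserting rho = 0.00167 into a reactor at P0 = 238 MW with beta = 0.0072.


P1/P0 = beta / (beta - rho)
P1/P0 = 0.0072 / (0.0072 - 0.00167) = 1.301989
P1 = 238 * 1.301989 = 309.87 MW

309.87


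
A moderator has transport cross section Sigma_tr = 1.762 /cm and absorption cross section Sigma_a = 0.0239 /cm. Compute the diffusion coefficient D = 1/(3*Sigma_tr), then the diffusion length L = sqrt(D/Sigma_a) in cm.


D = 1 / (3 * Sigma_tr) = 1 / (3 * 1.762) = 0.1891790 cm
L = sqrt(D / Sigma_a)
L = sqrt(0.1891790 / 0.0239)
L = 2.8134 cm

2.8134


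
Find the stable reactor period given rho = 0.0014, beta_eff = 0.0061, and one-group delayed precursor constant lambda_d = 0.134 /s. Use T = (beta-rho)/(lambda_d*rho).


T = (beta - rho) / (lambda_d * rho)
T = (0.0061 - 0.0014) / (0.134 * 0.0014)
T = 25.053 s

25.053


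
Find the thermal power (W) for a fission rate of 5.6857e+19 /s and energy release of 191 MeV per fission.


P = fission_rate * E_MeV * 1.602e-13
P = 5.6857e+19 * 191 * 1.602e-13
P = 1.7397e+09 W

1.7397e+09


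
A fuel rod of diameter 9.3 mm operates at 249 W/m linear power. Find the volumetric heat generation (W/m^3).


r = D / 2 / 1000 = 9.3 / 2 / 1000 = 0.00465 m
q''' = q' / (pi * r^2)
q''' = 249 / (pi * 0.00465^2)
q''' = 3.6656e+06 W/m^3

3.6656e+06


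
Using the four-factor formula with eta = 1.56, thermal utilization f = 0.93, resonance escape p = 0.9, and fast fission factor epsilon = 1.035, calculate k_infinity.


k_inf = eta * f * p * epsilon
k_inf = 1.56 * 0.93 * 0.9 * 1.035
k_inf = 1.3514

1.3514


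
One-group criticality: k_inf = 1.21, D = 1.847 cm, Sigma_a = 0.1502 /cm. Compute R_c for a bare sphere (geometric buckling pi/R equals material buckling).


L^2 = D / Sigma_a = 1.847 / 0.1502 = 12.29694 cm^2
B_m^2 = (k_inf - 1) / L^2 = (1.21 - 1) / 12.29694 = 0.01707742 /cm^2
For a bare sphere: B_g = pi/R, so R_c = pi / sqrt(B_m^2)
R_c = pi / sqrt(0.01707742) = 24.040 cm

24.040


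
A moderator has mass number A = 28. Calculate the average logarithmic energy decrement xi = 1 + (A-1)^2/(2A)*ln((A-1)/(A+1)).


xi = 1 + (A-1)^2/(2A) * ln((A-1)/(A+1))
xi = 1 + (28-1)^2/(2*28) * ln((28-1)/(28 +1))
xi = 0.069757

0.069757


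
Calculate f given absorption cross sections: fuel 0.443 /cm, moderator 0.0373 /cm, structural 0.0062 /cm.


f = Sigma_a_fuel / (Sigma_a_fuel + Sigma_a_mod + Sigma_a_other)
f = 0.443 / (0.443 + 0.0373 + 0.0062)
f = 0.91059

0.91059


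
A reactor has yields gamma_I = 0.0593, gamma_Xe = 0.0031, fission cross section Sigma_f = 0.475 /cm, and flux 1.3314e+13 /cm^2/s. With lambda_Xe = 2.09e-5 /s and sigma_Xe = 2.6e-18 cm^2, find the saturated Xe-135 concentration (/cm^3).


Xe_eq = (gamma_I + gamma_Xe) * Sigma_f * phi / (lambda_Xe + sigma_Xe * phi)
Numerator = (0.0593 + 0.0031) * 0.475 * 1.3314e+13 = 3.946270e+11
Denominator = 2.09e-5 + 2.6e-18 * 1.3314e+13 = 5.551640e-05
Xe_eq = 3.946270e+11 / 5.551640e-05 = 7.1083e+15 /cm^3

7.1083e+15


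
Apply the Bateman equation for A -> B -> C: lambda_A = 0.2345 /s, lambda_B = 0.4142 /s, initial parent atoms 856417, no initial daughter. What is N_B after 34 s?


N_B(t) = lambda_A * N_A0 / (lambda_B - lambda_A) * [exp(-lambda_A*t) - exp(-lambda_B*t)]
exp(-0.2345*34) = 3.446435e-04; exp(-0.4142*34) = 7.654515e-07
N_B = 0.2345 * 856417 / (0.4142 - 0.2345) * (3.446435e-04 - 7.654515e-07)
N_B = 384.31

384.31


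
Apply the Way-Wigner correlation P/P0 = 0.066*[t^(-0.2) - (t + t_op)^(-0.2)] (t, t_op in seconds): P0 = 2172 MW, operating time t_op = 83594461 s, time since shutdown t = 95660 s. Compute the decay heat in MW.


P/P0 = 0.066 * [t^(-0.2) - (t + t_op)^(-0.2)]
P/P0 = 0.066 * [95660^(-0.2) - (95660 + 83594461)^(-0.2)]
P/P0 = 0.066 * [0.1008913 - 0.02602946] = 0.004940881
P = 2172 * 0.004940881 = 10.732 MW

10.732


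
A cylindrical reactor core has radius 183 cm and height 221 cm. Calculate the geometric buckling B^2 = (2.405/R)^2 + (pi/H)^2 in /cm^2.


B^2 = (2.405/R)^2 + (pi/H)^2
B^2 = (2.405/183)^2 + (pi/221)^2
B^2 = 3.7479e-04 /cm^2

3.7479e-04


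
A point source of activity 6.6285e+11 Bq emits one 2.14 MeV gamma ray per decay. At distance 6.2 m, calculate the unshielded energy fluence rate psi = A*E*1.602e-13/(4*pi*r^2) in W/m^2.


psi = A * E * 1.602e-13 / (4*pi*r^2)
psi = 6.6285e+11 * 2.14 * 1.602e-13 / (4*pi*6.2^2)
psi = 4.7043e-04 W/m^2

4.7043e-04


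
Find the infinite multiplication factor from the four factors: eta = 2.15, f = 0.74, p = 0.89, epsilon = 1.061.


k_inf = eta * f * p * epsilon
k_inf = 2.15 * 0.74 * 0.89 * 1.061
k_inf = 1.5024

1.5024


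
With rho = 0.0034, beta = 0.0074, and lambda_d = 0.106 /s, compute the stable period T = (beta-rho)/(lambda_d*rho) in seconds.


T = (beta - rho) / (lambda_d * rho)
T = (0.0074 - 0.0034) / (0.106 * 0.0034)
T = 11.099 s

11.099


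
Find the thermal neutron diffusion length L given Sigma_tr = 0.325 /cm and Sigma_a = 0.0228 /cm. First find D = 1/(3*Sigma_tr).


D = 1 / (3 * Sigma_tr) = 1 / (3 * 0.325) = 1.025641 cm
L = sqrt(D / Sigma_a)
L = sqrt(1.025641 / 0.0228)
L = 6.7070 cm

6.7070


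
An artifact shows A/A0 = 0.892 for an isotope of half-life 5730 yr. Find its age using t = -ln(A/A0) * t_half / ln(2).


lambda = ln(2) / t_half = ln(2) / 5730 = 1.209681e-04 /yr
t = -ln(A/A0) / lambda
t = -ln(0.892) / 1.209681e-04
t = 944.79 yr

944.79


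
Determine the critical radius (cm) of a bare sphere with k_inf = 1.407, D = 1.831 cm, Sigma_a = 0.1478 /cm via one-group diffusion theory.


L^2 = D / Sigma_a = 1.831 / 0.1478 = 12.38836 cm^2
B_m^2 = (k_inf - 1) / L^2 = (1.407 - 1) / 12.38836 = 0.03285342 /cm^2
For a bare sphere: B_g = pi/R, so R_c = pi / sqrt(B_m^2)
R_c = pi / sqrt(0.03285342) = 17.332 cm

17.332


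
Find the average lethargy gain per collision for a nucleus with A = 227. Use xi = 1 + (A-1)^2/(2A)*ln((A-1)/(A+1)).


xi = 1 + (A-1)^2/(2A) * ln((A-1)/(A+1))
xi = 1 + (227-1)^2/(2*227) * ln((227-1)/(227 +1))
xi = 0.0087848

0.0087848


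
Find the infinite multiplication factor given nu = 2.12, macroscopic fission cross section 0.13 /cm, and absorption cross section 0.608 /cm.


k_inf = nu * Sigma_f / Sigma_a
k_inf = 2.12 * 0.13 / 0.608
k_inf = 0.45329

0.45329


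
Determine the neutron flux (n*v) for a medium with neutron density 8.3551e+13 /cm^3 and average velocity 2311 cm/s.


phi = n * v
phi = 8.3551e+13 * 2311
phi = 1.9309e+17 /cm^2/s

1.9309e+17


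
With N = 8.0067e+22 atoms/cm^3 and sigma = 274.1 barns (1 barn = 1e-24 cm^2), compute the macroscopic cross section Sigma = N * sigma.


Sigma = N * sigma_barns * 1e-24
Sigma = 8.0067e+22 * 274.1 * 1e-24
Sigma = 21.946 /cm

21.946


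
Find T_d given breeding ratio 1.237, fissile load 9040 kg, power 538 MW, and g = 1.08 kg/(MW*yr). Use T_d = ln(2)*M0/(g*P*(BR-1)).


Breeding gain G = BR - 1 = 1.237 - 1 = 0.237
Fissile production rate = g * P * G = 1.08 * 538 * 0.237 = 137.70648 kg/yr
T_d = ln(2) * M0 / (g * P * G)
T_d = ln(2) * 9040 / 137.70648 = 45.503 yr

45.503


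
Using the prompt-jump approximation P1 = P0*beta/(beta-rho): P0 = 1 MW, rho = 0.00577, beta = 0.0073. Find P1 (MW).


P1/P0 = beta / (beta - rho)
P1/P0 = 0.0073 / (0.0073 - 0.00577) = 4.771242
P1 = 1 * 4.771242 = 4.7712 MW

4.7712


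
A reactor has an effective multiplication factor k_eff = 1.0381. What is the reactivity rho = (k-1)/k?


rho = (k_eff - 1) / k_eff
rho = (1.0381 - 1) / 1.0381
rho = 0.036702

0.036702


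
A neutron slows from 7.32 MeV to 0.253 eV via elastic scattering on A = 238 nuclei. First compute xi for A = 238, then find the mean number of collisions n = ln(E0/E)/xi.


xi = 1 + (A-1)^2/(2A)*ln((A-1)/(A+1)) = 0.008379872 (for A = 238)
n = ln(E0/E) / xi
n = ln(7.32e6 / 0.253) / 0.008379872
n = ln(2.893281e+07) / 0.008379872 = 2050.2

2050.2


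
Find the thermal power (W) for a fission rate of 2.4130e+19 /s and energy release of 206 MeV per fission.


P = fission_rate * E_MeV * 1.602e-13
P = 2.4130e+19 * 206 * 1.602e-13
P = 7.9632e+08 W

7.9632e+08


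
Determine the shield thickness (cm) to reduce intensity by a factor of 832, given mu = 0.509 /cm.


x = ln(factor) / mu
x = ln(832) / 0.509
x = 13.210 cm

13.210


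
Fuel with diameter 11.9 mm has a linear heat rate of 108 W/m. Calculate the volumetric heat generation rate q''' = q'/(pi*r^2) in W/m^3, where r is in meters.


r = D / 2 / 1000 = 11.9 / 2 / 1000 = 0.00595 m
q''' = q' / (pi * r^2)
q''' = 108 / (pi * 0.00595^2)
q''' = 971046 W/m^3

971046


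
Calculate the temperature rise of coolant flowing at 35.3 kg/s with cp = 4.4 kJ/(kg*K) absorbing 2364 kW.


dT = Q / (m_dot * cp)
dT = 2364 / (35.3 * 4.4)
dT = 15.220 C

15.220


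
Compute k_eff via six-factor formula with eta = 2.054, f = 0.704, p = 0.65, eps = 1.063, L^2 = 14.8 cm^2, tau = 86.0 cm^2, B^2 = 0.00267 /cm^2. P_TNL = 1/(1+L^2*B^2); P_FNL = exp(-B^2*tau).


k_inf = eta*f*p*eps = 2.054*0.704*0.65*1.063 = 0.9991248
P_TNL = 1/(1 + L^2*B^2) = 1/(1 + 14.8*0.00267) = 0.9619862
P_FNL = exp(-B^2*tau) = exp(-0.00267*86.0) = 0.7948356
k_eff = k_inf * P_TNL * P_FNL = 0.9991248 * 0.9619862 * 0.7948356
k_eff = 0.76395

0.76395


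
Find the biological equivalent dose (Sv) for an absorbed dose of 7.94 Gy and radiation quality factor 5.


H = D * Q
H = 7.94 * 5
H = 39.700 Sv

39.700


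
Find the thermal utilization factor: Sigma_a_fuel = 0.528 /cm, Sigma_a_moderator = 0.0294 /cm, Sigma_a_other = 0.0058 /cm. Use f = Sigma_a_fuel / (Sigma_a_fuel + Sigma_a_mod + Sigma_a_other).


f = Sigma_a_fuel / (Sigma_a_fuel + Sigma_a_mod + Sigma_a_other)
f = 0.528 / (0.528 + 0.0294 + 0.0058)
f = 0.93750

0.93750


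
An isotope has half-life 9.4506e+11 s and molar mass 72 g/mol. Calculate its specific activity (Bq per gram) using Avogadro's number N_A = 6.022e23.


lambda = ln(2) / t_half = ln(2) / 9.4506e+11 = 7.334425e-13 /s
SA = lambda * N_A / M
SA = 7.334425e-13 * 6.022e23 / 72
SA = 6.1344e+09 Bq/g

6.1344e+09


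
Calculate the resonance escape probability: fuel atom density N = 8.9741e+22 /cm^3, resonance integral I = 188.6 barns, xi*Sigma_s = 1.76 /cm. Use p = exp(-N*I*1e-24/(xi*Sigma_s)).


p = exp(-N * I * 1e-24 / (xi*Sigma_s))
p = exp(-8.9741e+22 * 188.6 * 1e-24 / 1.76)
p = 6.6616e-05

6.6616e-05


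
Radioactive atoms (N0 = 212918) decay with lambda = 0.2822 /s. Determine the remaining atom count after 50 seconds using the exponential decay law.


N = N0 * exp(-lambda * t)
N = 212918 * exp(-0.2822 * 50)
N = 0.15861

0.15861


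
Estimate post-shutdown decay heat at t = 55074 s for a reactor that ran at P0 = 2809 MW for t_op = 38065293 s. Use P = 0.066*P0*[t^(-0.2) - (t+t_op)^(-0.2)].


P/P0 = 0.066 * [t^(-0.2) - (t + t_op)^(-0.2)]
P/P0 = 0.066 * [55074^(-0.2) - (55074 + 38065293)^(-0.2)]
P/P0 = 0.066 * [0.1126706 - 0.03046271] = 0.005425721
P = 2809 * 0.005425721 = 15.241 MW

15.241


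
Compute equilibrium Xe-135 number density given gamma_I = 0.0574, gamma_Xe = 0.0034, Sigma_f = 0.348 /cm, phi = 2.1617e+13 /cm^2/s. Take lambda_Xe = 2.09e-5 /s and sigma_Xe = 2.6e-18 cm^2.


Xe_eq = (gamma_I + gamma_Xe) * Sigma_f * phi / (lambda_Xe + sigma_Xe * phi)
Numerator = (0.0574 + 0.0034) * 0.348 * 2.1617e+13 = 4.573811e+11
Denominator = 2.09e-5 + 2.6e-18 * 2.1617e+13 = 7.710420e-05
Xe_eq = 4.573811e+11 / 7.710420e-05 = 5.9320e+15 /cm^3

5.9320e+15


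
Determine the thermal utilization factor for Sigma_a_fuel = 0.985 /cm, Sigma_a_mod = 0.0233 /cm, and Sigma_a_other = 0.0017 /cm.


f = Sigma_a_fuel / (Sigma_a_fuel + Sigma_a_mod + Sigma_a_other)
f = 0.985 / (0.985 + 0.0233 + 0.0017)
f = 0.97525

0.97525


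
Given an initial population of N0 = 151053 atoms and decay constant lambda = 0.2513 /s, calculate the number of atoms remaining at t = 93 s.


N = N0 * exp(-lambda * t)
N = 151053 * exp(-0.2513 * 93)
N = 1.0697e-05

1.0697e-05


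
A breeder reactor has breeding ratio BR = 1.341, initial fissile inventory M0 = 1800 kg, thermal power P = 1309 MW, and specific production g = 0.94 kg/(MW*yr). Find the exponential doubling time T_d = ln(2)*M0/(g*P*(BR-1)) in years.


Breeding gain G = BR - 1 = 1.341 - 1 = 0.341
Fissile production rate = g * P * G = 0.94 * 1309 * 0.341 = 419.58686 kg/yr
T_d = ln(2) * M0 / (g * P * G)
T_d = ln(2) * 1800 / 419.58686 = 2.9736 yr

2.9736


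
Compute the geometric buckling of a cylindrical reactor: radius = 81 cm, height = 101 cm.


B^2 = (2.405/R)^2 + (pi/H)^2
B^2 = (2.405/81)^2 + (pi/101)^2
B^2 = 0.0018491 /cm^2

0.0018491


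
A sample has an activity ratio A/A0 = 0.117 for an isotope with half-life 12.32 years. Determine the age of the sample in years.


lambda = ln(2) / t_half = ln(2) / 12.32 = 0.05626195 /yr
t = -ln(A/A0) / lambda
t = -ln(0.117) / 0.05626195
t = 38.136 yr

38.136


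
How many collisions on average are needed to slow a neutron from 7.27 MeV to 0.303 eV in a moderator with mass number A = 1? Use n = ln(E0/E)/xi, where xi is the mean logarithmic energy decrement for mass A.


xi = 1 + (A-1)^2/(2A)*ln((A-1)/(A+1)) = 1 (for A = 1)
n = ln(E0/E) / xi
n = ln(7.27e6 / 0.303) / 1
n = ln(2.399340e+07) / 1 = 16.993

16.993


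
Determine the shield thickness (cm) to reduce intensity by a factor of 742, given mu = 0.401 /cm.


x = ln(factor) / mu
x = ln(742) / 0.401
x = 16.482 cm

16.482


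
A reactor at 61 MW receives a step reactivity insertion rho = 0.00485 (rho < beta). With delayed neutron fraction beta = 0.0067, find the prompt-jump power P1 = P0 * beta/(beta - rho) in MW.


P1/P0 = beta / (beta - rho)
P1/P0 = 0.0067 / (0.0067 - 0.00485) = 3.621622
P1 = 61 * 3.621622 = 220.92 MW

220.92


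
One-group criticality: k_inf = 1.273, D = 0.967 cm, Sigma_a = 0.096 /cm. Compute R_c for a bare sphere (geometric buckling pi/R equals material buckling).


L^2 = D / Sigma_a = 0.967 / 0.096 = 10.07292 cm^2
B_m^2 = (k_inf - 1) / L^2 = (1.273 - 1) / 10.07292 = 0.02710237 /cm^2
For a bare sphere: B_g = pi/R, so R_c = pi / sqrt(B_m^2)
R_c = pi / sqrt(0.02710237) = 19.083 cm

19.083


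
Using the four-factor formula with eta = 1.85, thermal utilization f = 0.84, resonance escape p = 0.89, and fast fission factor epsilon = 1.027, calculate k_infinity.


k_inf = eta * f * p * epsilon
k_inf = 1.85 * 0.84 * 0.89 * 1.027
k_inf = 1.4204

1.4204


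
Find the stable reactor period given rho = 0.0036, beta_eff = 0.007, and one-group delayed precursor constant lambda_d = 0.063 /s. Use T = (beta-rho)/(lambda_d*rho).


T = (beta - rho) / (lambda_d * rho)
T = (0.007 - 0.0036) / (0.063 * 0.0036)
T = 14.991 s

14.991


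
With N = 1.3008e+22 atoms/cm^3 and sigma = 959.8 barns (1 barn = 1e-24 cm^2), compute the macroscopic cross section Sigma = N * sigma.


Sigma = N * sigma_barns * 1e-24
Sigma = 1.3008e+22 * 959.8 * 1e-24
Sigma = 12.485 /cm

12.485


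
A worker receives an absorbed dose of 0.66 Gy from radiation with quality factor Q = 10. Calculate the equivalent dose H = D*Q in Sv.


H = D * Q
H = 0.66 * 10
H = 6.6000 Sv

6.6000


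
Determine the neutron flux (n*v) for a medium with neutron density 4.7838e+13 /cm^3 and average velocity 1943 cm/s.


phi = n * v
phi = 4.7838e+13 * 1943
phi = 9.2949e+16 /cm^2/s

9.2949e+16


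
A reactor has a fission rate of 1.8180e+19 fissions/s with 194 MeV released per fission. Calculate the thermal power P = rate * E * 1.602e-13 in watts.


P = fission_rate * E_MeV * 1.602e-13
P = 1.8180e+19 * 194 * 1.602e-13
P = 5.6501e+08 W

5.6501e+08


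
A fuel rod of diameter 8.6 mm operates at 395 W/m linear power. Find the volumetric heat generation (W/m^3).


r = D / 2 / 1000 = 8.6 / 2 / 1000 = 0.0043 m
q''' = q' / (pi * r^2)
q''' = 395 / (pi * 0.0043^2)
q''' = 6.8000e+06 W/m^3

6.8000e+06


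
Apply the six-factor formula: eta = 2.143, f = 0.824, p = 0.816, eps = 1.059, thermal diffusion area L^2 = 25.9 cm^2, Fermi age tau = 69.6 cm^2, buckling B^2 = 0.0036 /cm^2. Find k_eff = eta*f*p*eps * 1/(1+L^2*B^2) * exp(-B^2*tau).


k_inf = eta*f*p*eps = 2.143*0.824*0.816*1.059 = 1.525933
P_TNL = 1/(1 + L^2*B^2) = 1/(1 + 25.9*0.0036) = 0.9147122
P_FNL = exp(-B^2*tau) = exp(-0.0036*69.6) = 0.7783648
k_eff = k_inf * P_TNL * P_FNL = 1.525933 * 0.9147122 * 0.7783648
k_eff = 1.0864

1.0864


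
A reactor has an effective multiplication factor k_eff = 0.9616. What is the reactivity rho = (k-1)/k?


rho = (k_eff - 1) / k_eff
rho = (0.9616 - 1) / 0.9616
rho = -0.039933

-0.039933


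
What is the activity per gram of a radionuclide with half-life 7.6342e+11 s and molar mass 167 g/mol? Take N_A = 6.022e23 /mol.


lambda = ln(2) / t_half = ln(2) / 7.6342e+11 = 9.079500e-13 /s
SA = lambda * N_A / M
SA = 9.079500e-13 * 6.022e23 / 167
SA = 3.2741e+09 Bq/g

3.2741e+09


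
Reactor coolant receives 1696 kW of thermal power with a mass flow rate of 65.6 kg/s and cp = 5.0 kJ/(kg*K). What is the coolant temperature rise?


dT = Q / (m_dot * cp)
dT = 1696 / (65.6 * 5.0)
dT = 5.1707 C

5.1707


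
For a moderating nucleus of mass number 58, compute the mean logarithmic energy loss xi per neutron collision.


xi = 1 + (A-1)^2/(2A) * ln((A-1)/(A+1))
xi = 1 + (58-1)^2/(2*58) * ln((58-1)/(58 +1))
xi = 0.034090

0.034090


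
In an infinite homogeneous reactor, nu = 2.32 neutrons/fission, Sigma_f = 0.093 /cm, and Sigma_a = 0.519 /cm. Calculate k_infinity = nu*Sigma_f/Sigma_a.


k_inf = nu * Sigma_f / Sigma_a
k_inf = 2.32 * 0.093 / 0.519
k_inf = 0.41572

0.41572
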